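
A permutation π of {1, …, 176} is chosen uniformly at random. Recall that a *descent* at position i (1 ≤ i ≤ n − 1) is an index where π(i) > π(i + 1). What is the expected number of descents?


Write X = Σ X_I over i = 1, …, 175, with X_I the indicator of one descent.
There are 175 indicators.
For each fixed i, the pair (π(i), π(i+1)) is a uniformly random ordered pair of distinct values from {1, …, 176}; by symmetry P[π(i) > π(i+1)] = 1/2.
By linearity: E[X] = 175 · (1/2) = (176 − 1) · (1/2) = 175/2 ≈ 87.50000.

E[X] = 175/2 = 87.50000.


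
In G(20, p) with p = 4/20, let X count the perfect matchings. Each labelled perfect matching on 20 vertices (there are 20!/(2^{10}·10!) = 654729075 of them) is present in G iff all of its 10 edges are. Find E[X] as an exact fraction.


K_20 has 20!/(2^{10}·10!) = 654729075 labelled perfect matchings.
For each such perfect matching H, let X_H = 1 if all 10 edges of H are present in G. Then P[X_H = 1] = p^{10} = (1/5)^{10} = 1/9765625.
Summing the indicators: E[X] = Σ_H E[X_H] = 654729075 · p^{10} = 654729075 · 1/9765625 = 26189163/390625.
Numerically: E[X] ≈ 67.0443.

E[X] = 654729075 · (1/5)^{10} = 26189163/390625 ≈ 67.0443.


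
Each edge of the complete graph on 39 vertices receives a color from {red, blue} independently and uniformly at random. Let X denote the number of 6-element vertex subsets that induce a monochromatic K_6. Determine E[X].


Let X = Σ_S X_S over the C(39, 6) = 3262623 subsets S of size 6, where X_S = 1 if the K_6 on S is monochromatic.
For a fixed S, the K_6 on S has C(6, 2) = 15 edges. P[all 15 edges red] = (1/2)^15, and likewise for blue, so P[monochromatic] = 2·(1/2)^15 = 2^{1 − 15} = 1/16384.
Summing: E[X] = C(39, 6) · 2^{1 − 15} = 3262623 · 1/16384 = 3262623/16384.
Numerically: E[X] ≈ 199.135.

E[X] = C(39,6)·2^(1−C(6,2)) = 3262623/16384 ≈ 199.135.


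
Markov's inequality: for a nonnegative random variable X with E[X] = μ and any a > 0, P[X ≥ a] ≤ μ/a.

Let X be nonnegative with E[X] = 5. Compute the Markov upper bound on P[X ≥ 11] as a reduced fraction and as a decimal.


μ = E[X] = 5, a = 11.
Markov: P[X ≥ 11] ≤ μ/a = (5)/11 = 5/11.
Numerically: ≈ 0.455.
(Since a = 11 > μ = 5.000, the bound 5/11 is < 1 and informative.)

P[X ≥ 11] ≤ 5/11 ≈ 0.455.


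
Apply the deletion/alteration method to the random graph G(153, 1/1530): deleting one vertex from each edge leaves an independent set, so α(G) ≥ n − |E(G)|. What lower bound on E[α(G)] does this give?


E[|E(G)|] = C(153, 2)·p = 11628 · (1/1530) = 38/5.
E[α(G)] ≥ n − E[|E(G)|] = 153 − 38/5 = 727/5.
Numerically: ≈ 145.400.
(This is only a lower bound; the true E[α(G)] may be larger.)

E[α(G)] ≥ 727/5 ≈ 145.400.


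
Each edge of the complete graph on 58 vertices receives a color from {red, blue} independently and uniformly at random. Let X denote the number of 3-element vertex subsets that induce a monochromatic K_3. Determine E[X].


Let X = Σ_S X_S over the C(58, 3) = 30856 subsets S of size 3, where X_S = 1 if the K_3 on S is monochromatic.
For a fixed S, the K_3 on S has C(3, 2) = 3 edges. P[all 3 edges red] = (1/2)^3, and likewise for blue, so P[monochromatic] = 2·(1/2)^3 = 2^{1 − 3} = 1/4.
By linearity: E[X] = C(58, 3) · 2^{1 − 3} = 30856 · 1/4 = 7714.
Numerically: E[X] ≈ 7714.000.

E[X] = C(58,3)·2^(1−C(3,2)) = 7714 ≈ 7714.000.


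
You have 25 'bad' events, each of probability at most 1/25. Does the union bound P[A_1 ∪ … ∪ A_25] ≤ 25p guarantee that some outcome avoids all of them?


Union bound: P[∪_{i=1}^{25} A_i] ≤ Σ_i P[A_i] ≤ 25·p = 25·(1/25) = 1.
Numerically: 1 ≈ 1.0000000.
Is 1 < 1? NO.
Since the bound 1 is ≥ 1, the union bound is uninformative here; it does NOT by itself certify existence.

25·p = 1 ≈ 1.0000000; existence NOT certified by the union bound.


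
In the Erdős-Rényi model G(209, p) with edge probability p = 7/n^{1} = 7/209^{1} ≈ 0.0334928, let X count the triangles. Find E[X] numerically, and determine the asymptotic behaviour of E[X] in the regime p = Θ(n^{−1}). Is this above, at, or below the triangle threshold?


Number of potential triangles: C(209, 3) = 1499784.
Each occurs with probability p³ ≈ (0.0334928)³ ≈ 3.75712169e-05.
By linearity: E[X] = C(209, 3)·p³ ≈ 1499784 · 3.75712169e-05 ≈ 56.348710.
Here α = 1, so p = 7/n is exactly at the triangle threshold p ~ 1/n. Asymptotically E[X] → c³/6 = 7³/6 = 343/6 ≈ 57.166667, a bounded constant. In this regime the triangle count is asymptotically Poisson(c³/6).

E[X] ≈ 56.348710; in regime p = Θ(1/n^{1}) E[X] stays bounded (at the triangle threshold p ~ 1/n).


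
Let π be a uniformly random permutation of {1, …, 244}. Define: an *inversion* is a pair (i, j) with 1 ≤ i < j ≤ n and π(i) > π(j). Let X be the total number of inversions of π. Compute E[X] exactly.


Write X = Σ X_I over the C(244, 2) = 29646 pairs i < j, with X_I the indicator of one inversion.
There are 29646 indicators.
For each fixed pair i < j, the values π(i) and π(j) are two distinct elements of {1, …, 244} in uniformly random order; by symmetry P[π(i) > π(j)] = 1/2.
By linearity: E[X] = 29646 · (1/2) = C(244, 2) · (1/2) = 29646/2 = 14823 ≈ 14823.000.

E[X] = 14823 = 14823.000.


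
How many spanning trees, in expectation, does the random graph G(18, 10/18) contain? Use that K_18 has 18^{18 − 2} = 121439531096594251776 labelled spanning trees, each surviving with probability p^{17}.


K_18 has 18^{18 − 2} = 121439531096594251776 labelled spanning trees.
For each such spanning tree H, let X_H = 1 if all 17 edges of H are present in G. Then P[X_H = 1] = p^{17} = (5/9)^{17} = 762939453125/16677181699666569.
Summing the indicators: E[X] = Σ_H E[X_H] = 121439531096594251776 · p^{17} = 121439531096594251776 · 762939453125/16677181699666569 = 50000000000000000/9.
Numerically: E[X] ≈ 5.55556e+15.

E[X] = 121439531096594251776 · (5/9)^{17} = 50000000000000000/9 ≈ 5.55556e+15.


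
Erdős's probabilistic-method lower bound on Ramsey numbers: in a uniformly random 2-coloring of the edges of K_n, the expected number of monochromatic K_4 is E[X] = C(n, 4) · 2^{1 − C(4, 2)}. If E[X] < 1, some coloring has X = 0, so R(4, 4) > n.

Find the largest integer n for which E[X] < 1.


We need C(n, 4) · 2^{1 − 6} < 1, i.e. C(n, 4) < 2^{6 − 1} = 32.
Check values of n near the boundary:
  n = 4: C(4, 4) = 1; 1 < 32? YES
  n = 5: C(5, 4) = 5; 5 < 32? YES
  n = 6: C(6, 4) = 15; 15 < 32? YES
  n = 7: C(7, 4) = 35; 35 < 32? NO
The largest n with C(n, 4) < 32 is n = 6 (where E[X] = 15/32 ≈ 0.468750). Hence R(4, 4) > 6, i.e. R(4, 4) ≥ 7.

Largest n = 6; hence R(4, 4) > 6.


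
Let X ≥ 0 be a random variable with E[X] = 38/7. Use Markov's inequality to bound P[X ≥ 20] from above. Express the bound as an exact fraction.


μ = E[X] = 38/7, a = 20.
Markov: P[X ≥ 20] ≤ μ/a = (38/7)/20 = 19/70.
Numerically: ≈ 0.2714.
(Since a = 20 > μ = 5.4286, the bound 19/70 is < 1 and informative.)

P[X ≥ 20] ≤ 19/70 ≈ 0.2714.


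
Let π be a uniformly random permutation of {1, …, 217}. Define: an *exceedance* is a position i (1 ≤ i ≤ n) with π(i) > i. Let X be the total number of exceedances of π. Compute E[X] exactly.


Write X = Σ_{i=1}^{217} X_i, where X_i = 1_{π(i) > i}.
For each fixed i, π(i) is uniform over {1, …, 217} (marginal of a uniform permutation), so P[π(i) > i] = (n − i)/n. Summing: Σ_{i=1}^{217} (n − i)/n = (0 + 1 + … + 216)/217 = 217(217 − 1)/(2·217) = (217 − 1)/2.
Hence E[X] = Σ_{i=1}^{217} (217 − i)/217 = 108 ≈ 108.000000.

E[X] = 108 = 108.000000.


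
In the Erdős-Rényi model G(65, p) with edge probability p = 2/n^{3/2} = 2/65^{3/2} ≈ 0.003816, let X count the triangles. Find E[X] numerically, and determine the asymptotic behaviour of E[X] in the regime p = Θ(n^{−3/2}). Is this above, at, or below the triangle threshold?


Number of potential triangles: C(65, 3) = 43680.
Each occurs with probability p³ ≈ (0.003816)³ ≈ 5.558785e-08.
By linearity: E[X] = C(65, 3)·p³ ≈ 43680 · 5.558785e-08 ≈ 0.0024.
Since α = 3/2 > 1, p = c/n^{3/2} = o(1/n) is below the triangle threshold p ~ 1/n. Asymptotically E[X] ~ (c³/6)·n^{3(1−α)} = (2³/6)·n^{-1.5} → 0, so by Markov's inequality G has no triangles w.h.p.

E[X] ≈ 0.0024; in regime p = Θ(1/n^{3/2}) E[X] tends to 0 (below the triangle threshold p ~ 1/n).


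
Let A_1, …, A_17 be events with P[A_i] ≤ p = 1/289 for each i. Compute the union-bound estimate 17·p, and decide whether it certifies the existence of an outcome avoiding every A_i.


Union bound: P[∪_{i=1}^{17} A_i] ≤ Σ_i P[A_i] ≤ 17·p = 17·(1/289) = 1/17.
Numerically: 1/17 ≈ 0.0588.
Is 1/17 < 1? YES.
Since P[∪ A_i] ≤ 1/17 < 1, the complement has P[∩ A_i^c] ≥ 1 − 1/17 = 16/17 > 0, so some outcome avoids every A_i.

17·p = 1/17 ≈ 0.0588; existence CERTIFIED by the union bound.


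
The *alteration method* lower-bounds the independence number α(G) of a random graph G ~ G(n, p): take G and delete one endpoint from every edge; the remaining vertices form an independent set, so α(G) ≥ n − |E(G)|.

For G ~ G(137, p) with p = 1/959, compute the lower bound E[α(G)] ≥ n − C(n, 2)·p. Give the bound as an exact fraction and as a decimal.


E[|E(G)|] = C(137, 2)·p = 9316 · (1/959) = 68/7.
E[α(G)] ≥ n − E[|E(G)|] = 137 − 68/7 = 891/7.
Numerically: ≈ 127.285714.
(This is only a lower bound; the true E[α(G)] may be larger.)

E[α(G)] ≥ 891/7 ≈ 127.285714.


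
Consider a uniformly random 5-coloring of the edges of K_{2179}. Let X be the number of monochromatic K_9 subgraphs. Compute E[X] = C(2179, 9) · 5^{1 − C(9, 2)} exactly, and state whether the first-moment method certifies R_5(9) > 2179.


E[X] = C(2179, 9) · 5^{1 − 36} = 3001701930880099538508560 · 5^{−35} = 3001701930880099538508560/2910383045673370361328125.
As a reduced fraction: E[X] = 600340386176019907701712/582076609134674072265625 ≈ 1.03138.
Is E[X] < 1? NO.
Since E[X] ≥ 1, the first-moment bound is inconclusive at n = 2179; it does NOT by itself certify R_5(9) > 2179.

E[X] = 600340386176019907701712/582076609134674072265625 ≈ 1.03138; E[X] ≥ 1; first-moment method inconclusive here.


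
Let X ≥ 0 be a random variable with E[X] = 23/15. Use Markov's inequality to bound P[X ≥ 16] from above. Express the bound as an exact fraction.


μ = E[X] = 23/15, a = 16.
Markov: P[X ≥ 16] ≤ μ/a = (23/15)/16 = 23/240.
Numerically: ≈ 0.09583.
(Since a = 16 > μ = 1.53333, the bound 23/240 is < 1 and informative.)

P[X ≥ 16] ≤ 23/240 ≈ 0.09583.


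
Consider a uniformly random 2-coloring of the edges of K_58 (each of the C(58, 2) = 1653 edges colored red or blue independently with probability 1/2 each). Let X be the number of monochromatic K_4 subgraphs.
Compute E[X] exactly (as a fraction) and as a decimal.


Let X = Σ_S X_S over the C(58, 4) = 424270 subsets S of size 4, where X_S = 1 if the K_4 on S is monochromatic.
For a fixed S, the K_4 on S has C(4, 2) = 6 edges. P[all 6 edges red] = (1/2)^6, and likewise for blue, so P[monochromatic] = 2·(1/2)^6 = 2^{1 − 6} = 1/32.
Summing: E[X] = C(58, 4) · 2^{1 − 6} = 424270 · 1/32 = 212135/16.
Numerically: E[X] ≈ 13258.437500.

E[X] = C(58,4)·2^(1−C(4,2)) = 212135/16 ≈ 13258.437500.


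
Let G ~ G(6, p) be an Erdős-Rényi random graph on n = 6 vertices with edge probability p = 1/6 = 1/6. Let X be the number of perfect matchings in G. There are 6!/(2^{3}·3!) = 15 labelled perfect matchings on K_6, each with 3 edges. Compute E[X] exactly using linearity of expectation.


K_6 has 6!/(2^{3}·3!) = 15 labelled perfect matchings.
For each such perfect matching H, let X_H = 1 if all 3 edges of H are present in G. Then P[X_H = 1] = p^{3} = (1/6)^{3} = 1/216.
By linearity: E[X] = Σ_H E[X_H] = 15 · p^{3} = 15 · 1/216 = 5/72.
Numerically: E[X] ≈ 0.06944.

E[X] = 15 · (1/6)^{3} = 5/72 ≈ 0.06944.


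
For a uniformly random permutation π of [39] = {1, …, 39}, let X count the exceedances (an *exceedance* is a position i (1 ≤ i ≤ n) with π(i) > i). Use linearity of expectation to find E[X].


Write X = Σ_{i=1}^{39} X_i, where X_i = 1_{π(i) > i}.
For each fixed i, π(i) is uniform over {1, …, 39} (marginal of a uniform permutation), so P[π(i) > i] = (n − i)/n. Summing: Σ_{i=1}^{39} (n − i)/n = (0 + 1 + … + 38)/39 = 39(39 − 1)/(2·39) = (39 − 1)/2.
Hence E[X] = Σ_{i=1}^{39} (39 − i)/39 = 19 ≈ 19.000.

E[X] = 19 = 19.000.


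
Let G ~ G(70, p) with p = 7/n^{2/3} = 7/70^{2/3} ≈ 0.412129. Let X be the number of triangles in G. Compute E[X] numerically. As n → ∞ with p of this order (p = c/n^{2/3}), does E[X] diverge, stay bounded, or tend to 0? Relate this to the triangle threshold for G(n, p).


Number of potential triangles: C(70, 3) = 54740.
Each occurs with probability p³ ≈ (0.412129)³ ≈ 7.00000000e-02.
By linearity: E[X] = C(70, 3)·p³ ≈ 54740 · 7.00000000e-02 ≈ 3831.800000.
Since α = 2/3 < 1, p = c/n^{2/3} ≫ 1/n is above the triangle threshold p ~ 1/n. Asymptotically E[X] ~ (c³/6)·n^{3(1−α)} = (7³/6)·n^{1} → ∞; triangles are abundant w.h.p.

E[X] ≈ 3831.800000; in regime p = Θ(1/n^{2/3}) E[X] diverges (above the triangle threshold p ~ 1/n).


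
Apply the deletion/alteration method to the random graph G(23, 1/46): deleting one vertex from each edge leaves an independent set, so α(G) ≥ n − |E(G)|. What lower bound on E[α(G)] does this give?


E[|E(G)|] = C(23, 2)·p = 253 · (1/46) = 11/2.
E[α(G)] ≥ n − E[|E(G)|] = 23 − 11/2 = 35/2.
Numerically: ≈ 17.5000.
(This is only a lower bound; the true E[α(G)] may be larger.)

E[α(G)] ≥ 35/2 ≈ 17.5000.


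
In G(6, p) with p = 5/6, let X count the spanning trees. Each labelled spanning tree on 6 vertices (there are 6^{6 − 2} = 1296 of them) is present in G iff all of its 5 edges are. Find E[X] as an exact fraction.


K_6 has 6^{6 − 2} = 1296 labelled spanning trees.
For each such spanning tree H, let X_H = 1 if all 5 edges of H are present in G. Then P[X_H = 1] = p^{5} = (5/6)^{5} = 3125/7776.
Summing the indicators: E[X] = Σ_H E[X_H] = 1296 · p^{5} = 1296 · 3125/7776 = 3125/6.
Numerically: E[X] ≈ 520.83.

E[X] = 1296 · (5/6)^{5} = 3125/6 ≈ 520.83.


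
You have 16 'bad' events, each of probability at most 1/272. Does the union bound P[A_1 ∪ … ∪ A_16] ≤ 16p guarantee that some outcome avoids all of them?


Union bound: P[∪_{i=1}^{16} A_i] ≤ Σ_i P[A_i] ≤ 16·p = 16·(1/272) = 1/17.
Numerically: 1/17 ≈ 0.058824.
Is 1/17 < 1? YES.
Since P[∪ A_i] ≤ 1/17 < 1, the complement has P[∩ A_i^c] ≥ 1 − 1/17 = 16/17 > 0, so some outcome avoids every A_i.

16·p = 1/17 ≈ 0.058824; existence CERTIFIED by the union bound.


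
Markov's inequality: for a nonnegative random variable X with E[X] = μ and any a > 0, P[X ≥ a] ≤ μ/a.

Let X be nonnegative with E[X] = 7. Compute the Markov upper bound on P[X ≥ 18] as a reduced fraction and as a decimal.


μ = E[X] = 7, a = 18.
Markov: P[X ≥ 18] ≤ μ/a = (7)/18 = 7/18.
Numerically: ≈ 0.38889.
(Since a = 18 > μ = 7.00000, the bound 7/18 is < 1 and informative.)

P[X ≥ 18] ≤ 7/18 ≈ 0.38889.


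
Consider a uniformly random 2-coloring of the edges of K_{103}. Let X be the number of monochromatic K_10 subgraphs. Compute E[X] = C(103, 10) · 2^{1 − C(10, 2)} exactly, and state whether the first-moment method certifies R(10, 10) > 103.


E[X] = C(103, 10) · 2^{1 − 45} = 23591276125340 · 2^{−44} = 23591276125340/17592186044416.
As a reduced fraction: E[X] = 5897819031335/4398046511104 ≈ 1.34101.
Is E[X] < 1? NO.
Since E[X] ≥ 1, the first-moment bound is inconclusive at n = 103; it does NOT by itself certify R(10, 10) > 103.

E[X] = 5897819031335/4398046511104 ≈ 1.34101; E[X] ≥ 1; first-moment method inconclusive here.


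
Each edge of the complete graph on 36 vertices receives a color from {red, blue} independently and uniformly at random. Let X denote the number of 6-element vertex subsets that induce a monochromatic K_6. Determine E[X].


Let X = Σ_S X_S over the C(36, 6) = 1947792 subsets S of size 6, where X_S = 1 if the K_6 on S is monochromatic.
For a fixed S, the K_6 on S has C(6, 2) = 15 edges. P[all 15 edges red] = (1/2)^15, and likewise for blue, so P[monochromatic] = 2·(1/2)^15 = 2^{1 − 15} = 1/16384.
By linearity: E[X] = C(36, 6) · 2^{1 − 15} = 1947792 · 1/16384 = 121737/1024.
Numerically: E[X] ≈ 118.884.

E[X] = C(36,6)·2^(1−C(6,2)) = 121737/1024 ≈ 118.884.


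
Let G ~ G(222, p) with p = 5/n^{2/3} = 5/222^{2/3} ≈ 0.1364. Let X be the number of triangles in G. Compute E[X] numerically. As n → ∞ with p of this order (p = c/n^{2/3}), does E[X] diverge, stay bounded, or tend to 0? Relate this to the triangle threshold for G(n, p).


Number of potential triangles: C(222, 3) = 1798940.
Each occurs with probability p³ ≈ (0.1364)³ ≈ 2.536320e-03.
By linearity: E[X] = C(222, 3)·p³ ≈ 1798940 · 2.536320e-03 ≈ 4562.6877.
Since α = 2/3 < 1, p = c/n^{2/3} ≫ 1/n is above the triangle threshold p ~ 1/n. Asymptotically E[X] ~ (c³/6)·n^{3(1−α)} = (5³/6)·n^{1} → ∞; triangles are abundant w.h.p.

E[X] ≈ 4562.6877; in regime p = Θ(1/n^{2/3}) E[X] diverges (above the triangle threshold p ~ 1/n).


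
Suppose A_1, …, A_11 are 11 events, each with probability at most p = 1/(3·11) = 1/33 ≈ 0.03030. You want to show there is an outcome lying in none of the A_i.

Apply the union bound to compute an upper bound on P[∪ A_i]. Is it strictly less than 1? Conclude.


Union bound: P[∪_{i=1}^{11} A_i] ≤ Σ_i P[A_i] ≤ 11·p = 11·(1/33) = 1/3.
Numerically: 1/3 ≈ 0.33333.
Is 1/3 < 1? YES.
Since P[∪ A_i] ≤ 1/3 < 1, the complement has P[∩ A_i^c] ≥ 1 − 1/3 = 2/3 > 0, so some outcome avoids every A_i.

11·p = 1/3 ≈ 0.33333; existence CERTIFIED by the union bound.


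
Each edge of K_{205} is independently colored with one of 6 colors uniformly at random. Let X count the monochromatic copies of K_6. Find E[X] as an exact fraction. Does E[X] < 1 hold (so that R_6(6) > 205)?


E[X] = C(205, 6) · 6^{1 − 15} = 95746959700 · 6^{−14} = 95746959700/78364164096.
As a reduced fraction: E[X] = 23936739925/19591041024 ≈ 1.222.
Is E[X] < 1? NO.
Since E[X] ≥ 1, the first-moment bound is inconclusive at n = 205; it does NOT by itself certify R_6(6) > 205.

E[X] = 23936739925/19591041024 ≈ 1.222; E[X] ≥ 1; first-moment method inconclusive here.


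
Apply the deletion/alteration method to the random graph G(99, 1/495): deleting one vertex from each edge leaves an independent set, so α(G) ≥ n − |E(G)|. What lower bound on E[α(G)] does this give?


E[|E(G)|] = C(99, 2)·p = 4851 · (1/495) = 49/5.
E[α(G)] ≥ n − E[|E(G)|] = 99 − 49/5 = 446/5.
Numerically: ≈ 89.200000.
(This is only a lower bound; the true E[α(G)] may be larger.)

E[α(G)] ≥ 446/5 ≈ 89.200000.


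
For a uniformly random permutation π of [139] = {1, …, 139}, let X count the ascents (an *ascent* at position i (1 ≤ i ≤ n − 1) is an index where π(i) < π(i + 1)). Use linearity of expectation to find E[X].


Write X = Σ X_I over i = 1, …, 138, with X_I the indicator of one ascent.
There are 138 indicators.
For each fixed i, the pair (π(i), π(i+1)) is a uniformly random ordered pair of distinct values from {1, …, 139}; by symmetry P[π(i) < π(i+1)] = 1/2.
By linearity: E[X] = 138 · (1/2) = (139 − 1) · (1/2) = 69 ≈ 69.000.

E[X] = 69 = 69.000.


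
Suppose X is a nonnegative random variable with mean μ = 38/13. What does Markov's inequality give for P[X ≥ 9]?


μ = E[X] = 38/13, a = 9.
Markov: P[X ≥ 9] ≤ μ/a = (38/13)/9 = 38/117.
Numerically: ≈ 0.324786.
(Since a = 9 > μ = 2.923077, the bound 38/117 is < 1 and informative.)

P[X ≥ 9] ≤ 38/117 ≈ 0.324786.


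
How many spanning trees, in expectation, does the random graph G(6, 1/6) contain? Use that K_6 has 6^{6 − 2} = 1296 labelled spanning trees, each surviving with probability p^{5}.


K_6 has 6^{6 − 2} = 1296 labelled spanning trees.
For each such spanning tree H, let X_H = 1 if all 5 edges of H are present in G. Then P[X_H = 1] = p^{5} = (1/6)^{5} = 1/7776.
By linearity of expectation: E[X] = Σ_H E[X_H] = 1296 · p^{5} = 1296 · 1/7776 = 1/6.
Numerically: E[X] ≈ 0.16667.

E[X] = 1296 · (1/6)^{5} = 1/6 ≈ 0.16667.


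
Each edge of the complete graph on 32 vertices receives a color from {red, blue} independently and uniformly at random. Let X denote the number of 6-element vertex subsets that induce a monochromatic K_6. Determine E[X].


Let X = Σ_S X_S over the C(32, 6) = 906192 subsets S of size 6, where X_S = 1 if the K_6 on S is monochromatic.
For a fixed S, the K_6 on S has C(6, 2) = 15 edges. P[all 15 edges red] = (1/2)^15, and likewise for blue, so P[monochromatic] = 2·(1/2)^15 = 2^{1 − 15} = 1/16384.
By linearity: E[X] = C(32, 6) · 2^{1 − 15} = 906192 · 1/16384 = 56637/1024.
Numerically: E[X] ≈ 55.30957.

E[X] = C(32,6)·2^(1−C(6,2)) = 56637/1024 ≈ 55.30957.


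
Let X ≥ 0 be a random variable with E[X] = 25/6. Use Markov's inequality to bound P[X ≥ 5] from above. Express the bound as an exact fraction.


μ = E[X] = 25/6, a = 5.
Markov: P[X ≥ 5] ≤ μ/a = (25/6)/5 = 5/6.
Numerically: ≈ 0.833.
(Since a = 5 > μ = 4.167, the bound 5/6 is < 1 and informative.)

P[X ≥ 5] ≤ 5/6 ≈ 0.833.


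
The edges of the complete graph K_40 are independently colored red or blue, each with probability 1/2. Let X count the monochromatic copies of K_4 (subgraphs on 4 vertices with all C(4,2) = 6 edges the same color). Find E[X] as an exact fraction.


Let X = Σ_S X_S over the C(40, 4) = 91390 subsets S of size 4, where X_S = 1 if the K_4 on S is monochromatic.
For a fixed S, the K_4 on S has C(4, 2) = 6 edges. P[all 6 edges red] = (1/2)^6, and likewise for blue, so P[monochromatic] = 2·(1/2)^6 = 2^{1 − 6} = 1/32.
By linearity of expectation: E[X] = C(40, 4) · 2^{1 − 6} = 91390 · 1/32 = 45695/16.
Numerically: E[X] ≈ 2855.937500.

E[X] = C(40,4)·2^(1−C(4,2)) = 45695/16 ≈ 2855.937500.


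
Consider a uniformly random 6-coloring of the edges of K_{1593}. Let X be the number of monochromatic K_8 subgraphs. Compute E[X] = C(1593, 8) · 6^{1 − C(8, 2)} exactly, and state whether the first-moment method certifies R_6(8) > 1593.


E[X] = C(1593, 8) · 6^{1 − 28} = 1010555394551193970323 · 6^{−27} = 1010555394551193970323/1023490369077469249536.
As a reduced fraction: E[X] = 37427977575970147049/37907050706572935168 ≈ 0.987.
Is E[X] < 1? YES.
Since E[X] < 1, there exists a 6-coloring of K_{1593} with no monochromatic K_8; hence R_6(8) > 1593.

E[X] = 37427977575970147049/37907050706572935168 ≈ 0.987; E[X] < 1, so R_6(8) > 1593.


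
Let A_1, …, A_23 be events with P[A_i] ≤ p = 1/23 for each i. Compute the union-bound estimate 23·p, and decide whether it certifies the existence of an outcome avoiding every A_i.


Union bound: P[∪_{i=1}^{23} A_i] ≤ Σ_i P[A_i] ≤ 23·p = 23·(1/23) = 1.
Numerically: 1 ≈ 1.0000.
Is 1 < 1? NO.
Since the bound 1 is ≥ 1, the union bound is uninformative here; it does NOT by itself certify existence.

23·p = 1 ≈ 1.0000; existence NOT certified by the union bound.


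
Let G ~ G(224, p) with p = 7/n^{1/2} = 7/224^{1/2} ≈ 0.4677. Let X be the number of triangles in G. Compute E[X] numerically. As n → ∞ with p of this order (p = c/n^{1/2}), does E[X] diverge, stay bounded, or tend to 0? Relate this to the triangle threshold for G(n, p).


Number of potential triangles: C(224, 3) = 1848224.
Each occurs with probability p³ ≈ (0.4677)³ ≈ 1.023109e-01.
By linearity: E[X] = C(224, 3)·p³ ≈ 1848224 · 1.023109e-01 ≈ 189093.5425.
Since α = 1/2 < 1, p = c/n^{1/2} ≫ 1/n is above the triangle threshold p ~ 1/n. Asymptotically E[X] ~ (c³/6)·n^{3(1−α)} = (7³/6)·n^{1.5} → ∞; triangles are abundant w.h.p.

E[X] ≈ 189093.5425; in regime p = Θ(1/n^{1/2}) E[X] diverges (above the triangle threshold p ~ 1/n).


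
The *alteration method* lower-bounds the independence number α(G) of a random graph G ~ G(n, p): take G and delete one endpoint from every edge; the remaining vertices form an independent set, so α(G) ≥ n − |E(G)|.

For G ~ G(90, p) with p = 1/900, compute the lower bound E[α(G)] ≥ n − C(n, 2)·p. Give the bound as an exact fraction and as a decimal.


E[|E(G)|] = C(90, 2)·p = 4005 · (1/900) = 89/20.
E[α(G)] ≥ n − E[|E(G)|] = 90 − 89/20 = 1711/20.
Numerically: ≈ 85.550.
(This is only a lower bound; the true E[α(G)] may be larger.)

E[α(G)] ≥ 1711/20 ≈ 85.550.


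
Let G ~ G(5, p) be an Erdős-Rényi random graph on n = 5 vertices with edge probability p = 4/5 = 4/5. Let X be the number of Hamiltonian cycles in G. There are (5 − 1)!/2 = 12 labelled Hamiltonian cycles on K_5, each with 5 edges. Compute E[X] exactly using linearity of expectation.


K_5 has (5 − 1)!/2 = 12 labelled Hamiltonian cycles.
For each such Hamiltonian cycle H, let X_H = 1 if all 5 edges of H are present in G. Then P[X_H = 1] = p^{5} = (4/5)^{5} = 1024/3125.
By linearity of expectation: E[X] = Σ_H E[X_H] = 12 · p^{5} = 12 · 1024/3125 = 12288/3125.
Numerically: E[X] ≈ 3.93216.

E[X] = 12 · (4/5)^{5} = 12288/3125 ≈ 3.93216.


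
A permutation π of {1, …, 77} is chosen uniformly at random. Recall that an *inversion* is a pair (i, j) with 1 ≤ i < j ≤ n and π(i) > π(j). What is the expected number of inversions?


Write X = Σ X_I over the C(77, 2) = 2926 pairs i < j, with X_I the indicator of one inversion.
There are 2926 indicators.
For each fixed pair i < j, the values π(i) and π(j) are two distinct elements of {1, …, 77} in uniformly random order; by symmetry P[π(i) > π(j)] = 1/2.
By linearity: E[X] = 2926 · (1/2) = C(77, 2) · (1/2) = 2926/2 = 1463 ≈ 1463.000.

E[X] = 1463 = 1463.000.


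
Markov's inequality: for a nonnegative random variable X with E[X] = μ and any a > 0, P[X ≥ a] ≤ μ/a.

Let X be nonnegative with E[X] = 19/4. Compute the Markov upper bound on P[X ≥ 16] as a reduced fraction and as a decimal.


μ = E[X] = 19/4, a = 16.
Markov: P[X ≥ 16] ≤ μ/a = (19/4)/16 = 19/64.
Numerically: ≈ 0.297.
(Since a = 16 > μ = 4.750, the bound 19/64 is < 1 and informative.)

P[X ≥ 16] ≤ 19/64 ≈ 0.297.


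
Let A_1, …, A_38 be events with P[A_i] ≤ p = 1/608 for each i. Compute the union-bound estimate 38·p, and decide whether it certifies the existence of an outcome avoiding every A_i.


Union bound: P[∪_{i=1}^{38} A_i] ≤ Σ_i P[A_i] ≤ 38·p = 38·(1/608) = 1/16.
Numerically: 1/16 ≈ 0.062500.
Is 1/16 < 1? YES.
Since P[∪ A_i] ≤ 1/16 < 1, the complement has P[∩ A_i^c] ≥ 1 − 1/16 = 15/16 > 0, so some outcome avoids every A_i.

38·p = 1/16 ≈ 0.062500; existence CERTIFIED by the union bound.


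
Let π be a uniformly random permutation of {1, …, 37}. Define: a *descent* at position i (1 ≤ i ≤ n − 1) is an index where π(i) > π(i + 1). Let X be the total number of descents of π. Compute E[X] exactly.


Write X = Σ X_I over i = 1, …, 36, with X_I the indicator of one descent.
There are 36 indicators.
For each fixed i, the pair (π(i), π(i+1)) is a uniformly random ordered pair of distinct values from {1, …, 37}; by symmetry P[π(i) > π(i+1)] = 1/2.
By linearity: E[X] = 36 · (1/2) = (37 − 1) · (1/2) = 18 ≈ 18.000000.

E[X] = 18 = 18.000000.


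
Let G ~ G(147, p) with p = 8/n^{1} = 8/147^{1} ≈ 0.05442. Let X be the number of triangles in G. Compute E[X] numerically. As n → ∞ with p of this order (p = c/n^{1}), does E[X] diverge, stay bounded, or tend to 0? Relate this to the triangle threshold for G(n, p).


Number of potential triangles: C(147, 3) = 518665.
Each occurs with probability p³ ≈ (0.05442)³ ≈ 1.611825e-04.
By linearity: E[X] = C(147, 3)·p³ ≈ 518665 · 1.611825e-04 ≈ 83.5997.
Here α = 1, so p = 8/n is exactly at the triangle threshold p ~ 1/n. Asymptotically E[X] → c³/6 = 8³/6 = 256/3 ≈ 85.3333, a bounded constant. In this regime the triangle count is asymptotically Poisson(c³/6).

E[X] ≈ 83.5997; in regime p = Θ(1/n^{1}) E[X] stays bounded (at the triangle threshold p ~ 1/n).


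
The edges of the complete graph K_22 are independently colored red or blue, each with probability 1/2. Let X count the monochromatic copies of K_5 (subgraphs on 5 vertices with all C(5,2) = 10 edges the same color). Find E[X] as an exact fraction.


Let X = Σ_S X_S over the C(22, 5) = 26334 subsets S of size 5, where X_S = 1 if the K_5 on S is monochromatic.
For a fixed S, the K_5 on S has C(5, 2) = 10 edges. P[all 10 edges red] = (1/2)^10, and likewise for blue, so P[monochromatic] = 2·(1/2)^10 = 2^{1 − 10} = 1/512.
By linearity: E[X] = C(22, 5) · 2^{1 − 10} = 26334 · 1/512 = 13167/256.
Numerically: E[X] ≈ 51.4336.

E[X] = C(22,5)·2^(1−C(5,2)) = 13167/256 ≈ 51.4336.


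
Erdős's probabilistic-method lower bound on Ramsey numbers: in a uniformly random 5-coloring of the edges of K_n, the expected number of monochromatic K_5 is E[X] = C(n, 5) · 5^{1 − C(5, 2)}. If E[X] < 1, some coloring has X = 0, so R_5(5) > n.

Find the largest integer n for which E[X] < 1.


We need C(n, 5) · 5^{1 − 10} < 1, i.e. C(n, 5) < 5^{10 − 1} = 1953125.
Check values of n near the boundary:
  n = 45: C(45, 5) = 1221759; 1221759 < 1953125? YES
  n = 46: C(46, 5) = 1370754; 1370754 < 1953125? YES
  n = 47: C(47, 5) = 1533939; 1533939 < 1953125? YES
  n = 48: C(48, 5) = 1712304; 1712304 < 1953125? YES
  n = 49: C(49, 5) = 1906884; 1906884 < 1953125? YES
  n = 50: C(50, 5) = 2118760; 2118760 < 1953125? NO
  n = 51: C(51, 5) = 2349060; 2349060 < 1953125? NO
The largest n with C(n, 5) < 1953125 is n = 49 (where E[X] = 1906884/1953125 ≈ 0.97632). Hence R_5(5) > 49, i.e. R_5(5) ≥ 50.

Largest n = 49; hence R_5(5) > 49.


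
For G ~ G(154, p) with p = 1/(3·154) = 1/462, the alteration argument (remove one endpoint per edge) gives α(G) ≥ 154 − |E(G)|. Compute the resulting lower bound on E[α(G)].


E[|E(G)|] = C(154, 2)·p = 11781 · (1/462) = 51/2.
E[α(G)] ≥ n − E[|E(G)|] = 154 − 51/2 = 257/2.
Numerically: ≈ 128.500000.
(This is only a lower bound; the true E[α(G)] may be larger.)

E[α(G)] ≥ 257/2 ≈ 128.500000.


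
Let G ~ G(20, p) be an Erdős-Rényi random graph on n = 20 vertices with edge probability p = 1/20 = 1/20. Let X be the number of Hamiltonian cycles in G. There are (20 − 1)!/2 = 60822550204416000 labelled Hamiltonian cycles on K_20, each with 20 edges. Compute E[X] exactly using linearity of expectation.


K_20 has (20 − 1)!/2 = 60822550204416000 labelled Hamiltonian cycles.
For each such Hamiltonian cycle H, let X_H = 1 if all 20 edges of H are present in G. Then P[X_H = 1] = p^{20} = (1/20)^{20} = 1/104857600000000000000000000.
Summing the indicators: E[X] = Σ_H E[X_H] = 60822550204416000 · p^{20} = 60822550204416000 · 1/104857600000000000000000000 = 14849255421/25600000000000000000.
Numerically: E[X] ≈ 5.8e-10.

E[X] = 60822550204416000 · (1/20)^{20} = 14849255421/25600000000000000000 ≈ 5.8e-10.


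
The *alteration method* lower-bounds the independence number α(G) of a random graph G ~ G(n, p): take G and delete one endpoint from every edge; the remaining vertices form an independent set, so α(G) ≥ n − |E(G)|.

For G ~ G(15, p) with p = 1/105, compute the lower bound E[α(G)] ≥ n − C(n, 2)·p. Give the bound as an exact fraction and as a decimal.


E[|E(G)|] = C(15, 2)·p = 105 · (1/105) = 1.
E[α(G)] ≥ n − E[|E(G)|] = 15 − 1 = 14.
Numerically: ≈ 14.00000.
(This is only a lower bound; the true E[α(G)] may be larger.)

E[α(G)] ≥ 14 ≈ 14.00000.


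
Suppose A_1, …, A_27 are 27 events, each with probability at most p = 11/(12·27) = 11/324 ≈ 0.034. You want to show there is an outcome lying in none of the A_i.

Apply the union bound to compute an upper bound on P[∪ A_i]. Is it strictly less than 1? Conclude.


Union bound: P[∪_{i=1}^{27} A_i] ≤ Σ_i P[A_i] ≤ 27·p = 27·(11/324) = 11/12.
Numerically: 11/12 ≈ 0.917.
Is 11/12 < 1? YES.
Since P[∪ A_i] ≤ 11/12 < 1, the complement has P[∩ A_i^c] ≥ 1 − 11/12 = 1/12 > 0, so some outcome avoids every A_i.

27·p = 11/12 ≈ 0.917; existence CERTIFIED by the union bound.


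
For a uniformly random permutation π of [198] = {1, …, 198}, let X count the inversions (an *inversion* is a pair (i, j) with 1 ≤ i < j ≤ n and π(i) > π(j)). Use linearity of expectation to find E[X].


Write X = Σ X_I over the C(198, 2) = 19503 pairs i < j, with X_I the indicator of one inversion.
There are 19503 indicators.
For each fixed pair i < j, the values π(i) and π(j) are two distinct elements of {1, …, 198} in uniformly random order; by symmetry P[π(i) > π(j)] = 1/2.
By linearity: E[X] = 19503 · (1/2) = C(198, 2) · (1/2) = 19503/2 = 19503/2 ≈ 9751.5000.

E[X] = 19503/2 = 9751.5000.


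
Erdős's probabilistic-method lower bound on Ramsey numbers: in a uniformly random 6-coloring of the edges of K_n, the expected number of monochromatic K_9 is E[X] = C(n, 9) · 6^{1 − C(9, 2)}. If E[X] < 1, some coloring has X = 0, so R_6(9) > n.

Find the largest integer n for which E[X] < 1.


We need C(n, 9) · 6^{1 − 36} < 1, i.e. C(n, 9) < 6^{36 − 1} = 1719070799748422591028658176.
Check values of n near the boundary:
  n = 4405: C(4405, 9) = 1706862792900636302463627150; 1706862792900636302463627150 < 1719070799748422591028658176? YES
  n = 4406: C(4406, 9) = 1710356485221788389505285700; 1710356485221788389505285700 < 1719070799748422591028658176? YES
  n = 4407: C(4407, 9) = 1713856532599459170657070050; 1713856532599459170657070050 < 1719070799748422591028658176? YES
  n = 4408: C(4408, 9) = 1717362945146264156457459600; 1717362945146264156457459600 < 1719070799748422591028658176? YES
  n = 4409: C(4409, 9) = 1720875732988608787686577131; 1720875732988608787686577131 < 1719070799748422591028658176? NO
  n = 4410: C(4410, 9) = 1724394906266704102180823710; 1724394906266704102180823710 < 1719070799748422591028658176? NO
  n = 4411: C(4411, 9) = 1727920475134582415883601405; 1727920475134582415883601405 < 1719070799748422591028658176? NO
The largest n with C(n, 9) < 1719070799748422591028658176 is n = 4408 (where E[X] = 35778394690547169926197075/35813974994758803979763712 ≈ 0.999). Hence R_6(9) > 4408, i.e. R_6(9) ≥ 4409.

Largest n = 4408; hence R_6(9) > 4408.


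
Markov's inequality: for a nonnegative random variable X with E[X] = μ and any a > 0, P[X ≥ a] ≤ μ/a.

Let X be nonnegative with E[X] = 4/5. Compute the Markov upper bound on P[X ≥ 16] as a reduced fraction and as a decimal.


μ = E[X] = 4/5, a = 16.
Markov: P[X ≥ 16] ≤ μ/a = (4/5)/16 = 1/20.
Numerically: ≈ 0.050.
(Since a = 16 > μ = 0.800, the bound 1/20 is < 1 and informative.)

P[X ≥ 16] ≤ 1/20 ≈ 0.050.


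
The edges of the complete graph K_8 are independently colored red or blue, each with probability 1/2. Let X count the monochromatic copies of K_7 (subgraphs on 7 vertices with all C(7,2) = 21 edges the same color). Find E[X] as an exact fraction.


Let X = Σ_S X_S over the C(8, 7) = 8 subsets S of size 7, where X_S = 1 if the K_7 on S is monochromatic.
For a fixed S, the K_7 on S has C(7, 2) = 21 edges. P[all 21 edges red] = (1/2)^21, and likewise for blue, so P[monochromatic] = 2·(1/2)^21 = 2^{1 − 21} = 1/1048576.
By linearity of expectation: E[X] = C(8, 7) · 2^{1 − 21} = 8 · 1/1048576 = 1/131072.
Numerically: E[X] ≈ 0.0000.

E[X] = C(8,7)·2^(1−C(7,2)) = 1/131072 ≈ 0.0000.


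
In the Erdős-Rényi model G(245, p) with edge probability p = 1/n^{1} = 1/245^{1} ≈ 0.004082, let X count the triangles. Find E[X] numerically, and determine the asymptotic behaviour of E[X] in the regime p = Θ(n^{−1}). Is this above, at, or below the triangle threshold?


Number of potential triangles: C(245, 3) = 2421090.
Each occurs with probability p³ ≈ (0.004082)³ ≈ 6.799888e-08.
By linearity: E[X] = C(245, 3)·p³ ≈ 2421090 · 6.799888e-08 ≈ 0.1646.
Here α = 1, so p = 1/n is exactly at the triangle threshold p ~ 1/n. Asymptotically E[X] → c³/6 = 1³/6 = 1/6 ≈ 0.1667, a bounded constant. In this regime the triangle count is asymptotically Poisson(c³/6).

E[X] ≈ 0.1646; in regime p = Θ(1/n^{1}) E[X] stays bounded (at the triangle threshold p ~ 1/n).


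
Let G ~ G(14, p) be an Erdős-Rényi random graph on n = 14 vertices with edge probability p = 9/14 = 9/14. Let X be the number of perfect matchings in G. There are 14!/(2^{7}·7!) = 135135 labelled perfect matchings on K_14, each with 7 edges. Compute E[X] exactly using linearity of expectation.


K_14 has 14!/(2^{7}·7!) = 135135 labelled perfect matchings.
For each such perfect matching H, let X_H = 1 if all 7 edges of H are present in G. Then P[X_H = 1] = p^{7} = (9/14)^{7} = 4782969/105413504.
By linearity: E[X] = Σ_H E[X_H] = 135135 · p^{7} = 135135 · 4782969/105413504 = 92335216545/15059072.
Numerically: E[X] ≈ 6132.

E[X] = 135135 · (9/14)^{7} = 92335216545/15059072 ≈ 6132.


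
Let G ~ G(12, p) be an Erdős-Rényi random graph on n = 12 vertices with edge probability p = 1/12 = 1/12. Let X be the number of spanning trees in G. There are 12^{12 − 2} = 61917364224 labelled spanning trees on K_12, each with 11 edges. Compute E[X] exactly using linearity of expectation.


K_12 has 12^{12 − 2} = 61917364224 labelled spanning trees.
For each such spanning tree H, let X_H = 1 if all 11 edges of H are present in G. Then P[X_H = 1] = p^{11} = (1/12)^{11} = 1/743008370688.
By linearity: E[X] = Σ_H E[X_H] = 61917364224 · p^{11} = 61917364224 · 1/743008370688 = 1/12.
Numerically: E[X] ≈ 0.08333.

E[X] = 61917364224 · (1/12)^{11} = 1/12 ≈ 0.08333.


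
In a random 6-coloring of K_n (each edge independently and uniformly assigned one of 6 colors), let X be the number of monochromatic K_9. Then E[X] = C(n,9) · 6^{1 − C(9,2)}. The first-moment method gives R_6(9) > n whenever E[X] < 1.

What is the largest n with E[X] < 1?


We need C(n, 9) · 6^{1 − 36} < 1, i.e. C(n, 9) < 6^{36 − 1} = 1719070799748422591028658176.
Check values of n near the boundary:
  n = 4406: C(4406, 9) = 1710356485221788389505285700; 1710356485221788389505285700 < 1719070799748422591028658176? YES
  n = 4407: C(4407, 9) = 1713856532599459170657070050; 1713856532599459170657070050 < 1719070799748422591028658176? YES
  n = 4408: C(4408, 9) = 1717362945146264156457459600; 1717362945146264156457459600 < 1719070799748422591028658176? YES
  n = 4409: C(4409, 9) = 1720875732988608787686577131; 1720875732988608787686577131 < 1719070799748422591028658176? NO
  n = 4410: C(4410, 9) = 1724394906266704102180823710; 1724394906266704102180823710 < 1719070799748422591028658176? NO
  n = 4411: C(4411, 9) = 1727920475134582415883601405; 1727920475134582415883601405 < 1719070799748422591028658176? NO
The largest n with C(n, 9) < 1719070799748422591028658176 is n = 4408 (where E[X] = 35778394690547169926197075/35813974994758803979763712 ≈ 0.9990). Hence R_6(9) > 4408, i.e. R_6(9) ≥ 4409.

Largest n = 4408; hence R_6(9) > 4408.


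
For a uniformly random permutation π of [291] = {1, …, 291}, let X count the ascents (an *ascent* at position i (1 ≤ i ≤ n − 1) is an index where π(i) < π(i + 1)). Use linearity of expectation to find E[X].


Write X = Σ X_I over i = 1, …, 290, with X_I the indicator of one ascent.
There are 290 indicators.
For each fixed i, the pair (π(i), π(i+1)) is a uniformly random ordered pair of distinct values from {1, …, 291}; by symmetry P[π(i) < π(i+1)] = 1/2.
By linearity: E[X] = 290 · (1/2) = (291 − 1) · (1/2) = 145 ≈ 145.0000.

E[X] = 145 = 145.0000.


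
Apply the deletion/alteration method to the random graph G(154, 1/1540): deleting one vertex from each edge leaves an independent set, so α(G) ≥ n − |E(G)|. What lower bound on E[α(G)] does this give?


E[|E(G)|] = C(154, 2)·p = 11781 · (1/1540) = 153/20.
E[α(G)] ≥ n − E[|E(G)|] = 154 − 153/20 = 2927/20.
Numerically: ≈ 146.350000.
(This is only a lower bound; the true E[α(G)] may be larger.)

E[α(G)] ≥ 2927/20 ≈ 146.350000.
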